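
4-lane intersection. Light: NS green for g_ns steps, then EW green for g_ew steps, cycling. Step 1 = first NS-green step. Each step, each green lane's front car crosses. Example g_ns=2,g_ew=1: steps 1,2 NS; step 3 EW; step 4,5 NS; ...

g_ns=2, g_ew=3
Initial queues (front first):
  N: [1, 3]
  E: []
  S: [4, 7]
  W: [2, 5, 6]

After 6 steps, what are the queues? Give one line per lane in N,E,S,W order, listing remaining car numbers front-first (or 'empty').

Step 1 [NS]: N:car1-GO,E:wait,S:car4-GO,W:wait | queues: N=1 E=0 S=1 W=3
Step 2 [NS]: N:car3-GO,E:wait,S:car7-GO,W:wait | queues: N=0 E=0 S=0 W=3
Step 3 [EW]: N:wait,E:empty,S:wait,W:car2-GO | queues: N=0 E=0 S=0 W=2
Step 4 [EW]: N:wait,E:empty,S:wait,W:car5-GO | queues: N=0 E=0 S=0 W=1
Step 5 [EW]: N:wait,E:empty,S:wait,W:car6-GO | queues: N=0 E=0 S=0 W=0

N: empty
E: empty
S: empty
W: empty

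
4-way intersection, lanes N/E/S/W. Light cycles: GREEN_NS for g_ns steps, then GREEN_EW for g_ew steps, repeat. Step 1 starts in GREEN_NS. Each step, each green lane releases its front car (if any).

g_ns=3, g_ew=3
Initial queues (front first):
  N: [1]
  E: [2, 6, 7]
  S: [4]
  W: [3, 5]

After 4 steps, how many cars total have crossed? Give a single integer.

Step 1 [NS]: N:car1-GO,E:wait,S:car4-GO,W:wait | queues: N=0 E=3 S=0 W=2
Step 2 [NS]: N:empty,E:wait,S:empty,W:wait | queues: N=0 E=3 S=0 W=2
Step 3 [NS]: N:empty,E:wait,S:empty,W:wait | queues: N=0 E=3 S=0 W=2
Step 4 [EW]: N:wait,E:car2-GO,S:wait,W:car3-GO | queues: N=0 E=2 S=0 W=1
Cars crossed by step 4: 4

Answer: 4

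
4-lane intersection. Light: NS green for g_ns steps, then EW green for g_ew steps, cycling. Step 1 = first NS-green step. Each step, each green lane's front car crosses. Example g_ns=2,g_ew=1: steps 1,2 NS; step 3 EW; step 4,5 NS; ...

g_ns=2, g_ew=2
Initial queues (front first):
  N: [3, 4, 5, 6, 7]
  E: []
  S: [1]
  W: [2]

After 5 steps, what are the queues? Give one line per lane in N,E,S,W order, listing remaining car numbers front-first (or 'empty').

Step 1 [NS]: N:car3-GO,E:wait,S:car1-GO,W:wait | queues: N=4 E=0 S=0 W=1
Step 2 [NS]: N:car4-GO,E:wait,S:empty,W:wait | queues: N=3 E=0 S=0 W=1
Step 3 [EW]: N:wait,E:empty,S:wait,W:car2-GO | queues: N=3 E=0 S=0 W=0
Step 4 [EW]: N:wait,E:empty,S:wait,W:empty | queues: N=3 E=0 S=0 W=0
Step 5 [NS]: N:car5-GO,E:wait,S:empty,W:wait | queues: N=2 E=0 S=0 W=0

N: 6 7
E: empty
S: empty
W: empty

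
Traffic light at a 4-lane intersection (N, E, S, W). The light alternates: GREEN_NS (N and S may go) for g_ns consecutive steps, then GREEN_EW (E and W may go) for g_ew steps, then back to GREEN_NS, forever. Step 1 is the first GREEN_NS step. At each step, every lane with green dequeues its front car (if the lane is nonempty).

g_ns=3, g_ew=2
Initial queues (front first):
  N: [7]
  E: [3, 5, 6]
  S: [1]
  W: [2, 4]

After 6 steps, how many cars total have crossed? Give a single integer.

Step 1 [NS]: N:car7-GO,E:wait,S:car1-GO,W:wait | queues: N=0 E=3 S=0 W=2
Step 2 [NS]: N:empty,E:wait,S:empty,W:wait | queues: N=0 E=3 S=0 W=2
Step 3 [NS]: N:empty,E:wait,S:empty,W:wait | queues: N=0 E=3 S=0 W=2
Step 4 [EW]: N:wait,E:car3-GO,S:wait,W:car2-GO | queues: N=0 E=2 S=0 W=1
Step 5 [EW]: N:wait,E:car5-GO,S:wait,W:car4-GO | queues: N=0 E=1 S=0 W=0
Step 6 [NS]: N:empty,E:wait,S:empty,W:wait | queues: N=0 E=1 S=0 W=0
Cars crossed by step 6: 6

Answer: 6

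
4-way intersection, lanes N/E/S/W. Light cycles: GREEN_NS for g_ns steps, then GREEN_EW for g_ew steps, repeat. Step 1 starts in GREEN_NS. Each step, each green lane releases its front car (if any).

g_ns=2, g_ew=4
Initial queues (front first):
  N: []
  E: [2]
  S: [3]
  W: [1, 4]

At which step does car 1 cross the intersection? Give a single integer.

Step 1 [NS]: N:empty,E:wait,S:car3-GO,W:wait | queues: N=0 E=1 S=0 W=2
Step 2 [NS]: N:empty,E:wait,S:empty,W:wait | queues: N=0 E=1 S=0 W=2
Step 3 [EW]: N:wait,E:car2-GO,S:wait,W:car1-GO | queues: N=0 E=0 S=0 W=1
Step 4 [EW]: N:wait,E:empty,S:wait,W:car4-GO | queues: N=0 E=0 S=0 W=0
Car 1 crosses at step 3

3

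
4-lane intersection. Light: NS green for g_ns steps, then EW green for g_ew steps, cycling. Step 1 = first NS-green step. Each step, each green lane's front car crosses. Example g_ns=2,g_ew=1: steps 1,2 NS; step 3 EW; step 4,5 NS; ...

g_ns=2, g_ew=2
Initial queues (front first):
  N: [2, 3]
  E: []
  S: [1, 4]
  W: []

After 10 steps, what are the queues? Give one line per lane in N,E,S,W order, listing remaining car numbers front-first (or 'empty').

Step 1 [NS]: N:car2-GO,E:wait,S:car1-GO,W:wait | queues: N=1 E=0 S=1 W=0
Step 2 [NS]: N:car3-GO,E:wait,S:car4-GO,W:wait | queues: N=0 E=0 S=0 W=0

N: empty
E: empty
S: empty
W: empty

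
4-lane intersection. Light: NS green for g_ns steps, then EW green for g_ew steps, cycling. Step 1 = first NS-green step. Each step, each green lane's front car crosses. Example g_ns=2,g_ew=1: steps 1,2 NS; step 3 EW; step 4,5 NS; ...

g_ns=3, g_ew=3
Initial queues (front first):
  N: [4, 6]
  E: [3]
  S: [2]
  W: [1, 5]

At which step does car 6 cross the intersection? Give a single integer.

Step 1 [NS]: N:car4-GO,E:wait,S:car2-GO,W:wait | queues: N=1 E=1 S=0 W=2
Step 2 [NS]: N:car6-GO,E:wait,S:empty,W:wait | queues: N=0 E=1 S=0 W=2
Step 3 [NS]: N:empty,E:wait,S:empty,W:wait | queues: N=0 E=1 S=0 W=2
Step 4 [EW]: N:wait,E:car3-GO,S:wait,W:car1-GO | queues: N=0 E=0 S=0 W=1
Step 5 [EW]: N:wait,E:empty,S:wait,W:car5-GO | queues: N=0 E=0 S=0 W=0
Car 6 crosses at step 2

2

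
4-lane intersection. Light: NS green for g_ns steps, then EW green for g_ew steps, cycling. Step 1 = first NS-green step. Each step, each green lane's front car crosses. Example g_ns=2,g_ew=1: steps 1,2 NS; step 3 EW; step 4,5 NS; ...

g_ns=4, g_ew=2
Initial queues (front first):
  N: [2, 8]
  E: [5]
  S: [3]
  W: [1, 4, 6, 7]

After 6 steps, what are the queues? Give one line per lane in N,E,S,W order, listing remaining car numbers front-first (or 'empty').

Step 1 [NS]: N:car2-GO,E:wait,S:car3-GO,W:wait | queues: N=1 E=1 S=0 W=4
Step 2 [NS]: N:car8-GO,E:wait,S:empty,W:wait | queues: N=0 E=1 S=0 W=4
Step 3 [NS]: N:empty,E:wait,S:empty,W:wait | queues: N=0 E=1 S=0 W=4
Step 4 [NS]: N:empty,E:wait,S:empty,W:wait | queues: N=0 E=1 S=0 W=4
Step 5 [EW]: N:wait,E:car5-GO,S:wait,W:car1-GO | queues: N=0 E=0 S=0 W=3
Step 6 [EW]: N:wait,E:empty,S:wait,W:car4-GO | queues: N=0 E=0 S=0 W=2

N: empty
E: empty
S: empty
W: 6 7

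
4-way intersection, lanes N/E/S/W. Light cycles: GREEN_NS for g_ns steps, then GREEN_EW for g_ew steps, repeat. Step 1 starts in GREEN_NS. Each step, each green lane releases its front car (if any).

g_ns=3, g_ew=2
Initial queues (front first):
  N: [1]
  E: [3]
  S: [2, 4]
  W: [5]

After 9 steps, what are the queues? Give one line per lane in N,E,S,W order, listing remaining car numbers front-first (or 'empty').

Step 1 [NS]: N:car1-GO,E:wait,S:car2-GO,W:wait | queues: N=0 E=1 S=1 W=1
Step 2 [NS]: N:empty,E:wait,S:car4-GO,W:wait | queues: N=0 E=1 S=0 W=1
Step 3 [NS]: N:empty,E:wait,S:empty,W:wait | queues: N=0 E=1 S=0 W=1
Step 4 [EW]: N:wait,E:car3-GO,S:wait,W:car5-GO | queues: N=0 E=0 S=0 W=0

N: empty
E: empty
S: empty
W: empty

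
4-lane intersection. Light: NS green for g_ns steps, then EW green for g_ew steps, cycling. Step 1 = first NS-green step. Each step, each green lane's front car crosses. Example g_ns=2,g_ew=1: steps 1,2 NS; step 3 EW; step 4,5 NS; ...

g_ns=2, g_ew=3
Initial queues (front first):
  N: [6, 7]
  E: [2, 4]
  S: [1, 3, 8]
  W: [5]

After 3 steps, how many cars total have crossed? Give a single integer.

Answer: 6

Derivation:
Step 1 [NS]: N:car6-GO,E:wait,S:car1-GO,W:wait | queues: N=1 E=2 S=2 W=1
Step 2 [NS]: N:car7-GO,E:wait,S:car3-GO,W:wait | queues: N=0 E=2 S=1 W=1
Step 3 [EW]: N:wait,E:car2-GO,S:wait,W:car5-GO | queues: N=0 E=1 S=1 W=0
Cars crossed by step 3: 6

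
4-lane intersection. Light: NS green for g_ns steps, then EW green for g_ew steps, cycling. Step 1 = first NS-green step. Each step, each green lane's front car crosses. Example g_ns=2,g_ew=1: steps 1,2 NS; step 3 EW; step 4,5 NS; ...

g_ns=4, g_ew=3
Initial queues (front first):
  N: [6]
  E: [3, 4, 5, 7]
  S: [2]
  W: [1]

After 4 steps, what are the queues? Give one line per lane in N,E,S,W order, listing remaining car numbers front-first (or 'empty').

Step 1 [NS]: N:car6-GO,E:wait,S:car2-GO,W:wait | queues: N=0 E=4 S=0 W=1
Step 2 [NS]: N:empty,E:wait,S:empty,W:wait | queues: N=0 E=4 S=0 W=1
Step 3 [NS]: N:empty,E:wait,S:empty,W:wait | queues: N=0 E=4 S=0 W=1
Step 4 [NS]: N:empty,E:wait,S:empty,W:wait | queues: N=0 E=4 S=0 W=1

N: empty
E: 3 4 5 7
S: empty
W: 1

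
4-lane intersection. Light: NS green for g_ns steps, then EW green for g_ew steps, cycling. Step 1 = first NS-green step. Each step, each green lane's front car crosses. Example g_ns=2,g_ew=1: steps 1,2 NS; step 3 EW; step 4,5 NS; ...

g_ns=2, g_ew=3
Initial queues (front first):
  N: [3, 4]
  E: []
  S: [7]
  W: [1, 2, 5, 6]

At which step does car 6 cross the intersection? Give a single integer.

Step 1 [NS]: N:car3-GO,E:wait,S:car7-GO,W:wait | queues: N=1 E=0 S=0 W=4
Step 2 [NS]: N:car4-GO,E:wait,S:empty,W:wait | queues: N=0 E=0 S=0 W=4
Step 3 [EW]: N:wait,E:empty,S:wait,W:car1-GO | queues: N=0 E=0 S=0 W=3
Step 4 [EW]: N:wait,E:empty,S:wait,W:car2-GO | queues: N=0 E=0 S=0 W=2
Step 5 [EW]: N:wait,E:empty,S:wait,W:car5-GO | queues: N=0 E=0 S=0 W=1
Step 6 [NS]: N:empty,E:wait,S:empty,W:wait | queues: N=0 E=0 S=0 W=1
Step 7 [NS]: N:empty,E:wait,S:empty,W:wait | queues: N=0 E=0 S=0 W=1
Step 8 [EW]: N:wait,E:empty,S:wait,W:car6-GO | queues: N=0 E=0 S=0 W=0
Car 6 crosses at step 8

8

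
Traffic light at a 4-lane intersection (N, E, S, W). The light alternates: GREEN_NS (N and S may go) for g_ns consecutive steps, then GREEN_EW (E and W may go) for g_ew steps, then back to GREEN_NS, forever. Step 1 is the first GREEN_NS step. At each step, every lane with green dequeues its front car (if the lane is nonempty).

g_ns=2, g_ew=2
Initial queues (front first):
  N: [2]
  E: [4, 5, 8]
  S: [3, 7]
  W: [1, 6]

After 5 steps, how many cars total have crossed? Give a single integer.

Step 1 [NS]: N:car2-GO,E:wait,S:car3-GO,W:wait | queues: N=0 E=3 S=1 W=2
Step 2 [NS]: N:empty,E:wait,S:car7-GO,W:wait | queues: N=0 E=3 S=0 W=2
Step 3 [EW]: N:wait,E:car4-GO,S:wait,W:car1-GO | queues: N=0 E=2 S=0 W=1
Step 4 [EW]: N:wait,E:car5-GO,S:wait,W:car6-GO | queues: N=0 E=1 S=0 W=0
Step 5 [NS]: N:empty,E:wait,S:empty,W:wait | queues: N=0 E=1 S=0 W=0
Cars crossed by step 5: 7

Answer: 7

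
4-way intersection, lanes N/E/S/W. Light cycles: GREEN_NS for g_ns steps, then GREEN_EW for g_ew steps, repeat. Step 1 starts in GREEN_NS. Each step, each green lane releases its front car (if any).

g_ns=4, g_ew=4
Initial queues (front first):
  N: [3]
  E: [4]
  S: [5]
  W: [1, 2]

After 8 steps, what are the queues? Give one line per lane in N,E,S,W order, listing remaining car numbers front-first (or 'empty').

Step 1 [NS]: N:car3-GO,E:wait,S:car5-GO,W:wait | queues: N=0 E=1 S=0 W=2
Step 2 [NS]: N:empty,E:wait,S:empty,W:wait | queues: N=0 E=1 S=0 W=2
Step 3 [NS]: N:empty,E:wait,S:empty,W:wait | queues: N=0 E=1 S=0 W=2
Step 4 [NS]: N:empty,E:wait,S:empty,W:wait | queues: N=0 E=1 S=0 W=2
Step 5 [EW]: N:wait,E:car4-GO,S:wait,W:car1-GO | queues: N=0 E=0 S=0 W=1
Step 6 [EW]: N:wait,E:empty,S:wait,W:car2-GO | queues: N=0 E=0 S=0 W=0

N: empty
E: empty
S: empty
W: empty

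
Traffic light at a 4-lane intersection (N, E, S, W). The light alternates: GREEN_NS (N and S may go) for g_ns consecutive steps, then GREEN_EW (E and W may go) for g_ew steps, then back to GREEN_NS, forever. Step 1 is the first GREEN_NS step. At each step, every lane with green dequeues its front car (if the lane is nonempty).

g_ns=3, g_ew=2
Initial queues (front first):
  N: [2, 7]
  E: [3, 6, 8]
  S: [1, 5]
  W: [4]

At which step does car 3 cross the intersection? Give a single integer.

Step 1 [NS]: N:car2-GO,E:wait,S:car1-GO,W:wait | queues: N=1 E=3 S=1 W=1
Step 2 [NS]: N:car7-GO,E:wait,S:car5-GO,W:wait | queues: N=0 E=3 S=0 W=1
Step 3 [NS]: N:empty,E:wait,S:empty,W:wait | queues: N=0 E=3 S=0 W=1
Step 4 [EW]: N:wait,E:car3-GO,S:wait,W:car4-GO | queues: N=0 E=2 S=0 W=0
Step 5 [EW]: N:wait,E:car6-GO,S:wait,W:empty | queues: N=0 E=1 S=0 W=0
Step 6 [NS]: N:empty,E:wait,S:empty,W:wait | queues: N=0 E=1 S=0 W=0
Step 7 [NS]: N:empty,E:wait,S:empty,W:wait | queues: N=0 E=1 S=0 W=0
Step 8 [NS]: N:empty,E:wait,S:empty,W:wait | queues: N=0 E=1 S=0 W=0
Step 9 [EW]: N:wait,E:car8-GO,S:wait,W:empty | queues: N=0 E=0 S=0 W=0
Car 3 crosses at step 4

4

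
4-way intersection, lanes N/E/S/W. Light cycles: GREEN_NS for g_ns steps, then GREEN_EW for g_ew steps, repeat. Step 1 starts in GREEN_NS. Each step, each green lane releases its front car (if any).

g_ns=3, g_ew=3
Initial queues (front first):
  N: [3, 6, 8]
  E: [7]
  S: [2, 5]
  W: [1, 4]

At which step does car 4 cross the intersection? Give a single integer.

Step 1 [NS]: N:car3-GO,E:wait,S:car2-GO,W:wait | queues: N=2 E=1 S=1 W=2
Step 2 [NS]: N:car6-GO,E:wait,S:car5-GO,W:wait | queues: N=1 E=1 S=0 W=2
Step 3 [NS]: N:car8-GO,E:wait,S:empty,W:wait | queues: N=0 E=1 S=0 W=2
Step 4 [EW]: N:wait,E:car7-GO,S:wait,W:car1-GO | queues: N=0 E=0 S=0 W=1
Step 5 [EW]: N:wait,E:empty,S:wait,W:car4-GO | queues: N=0 E=0 S=0 W=0
Car 4 crosses at step 5

5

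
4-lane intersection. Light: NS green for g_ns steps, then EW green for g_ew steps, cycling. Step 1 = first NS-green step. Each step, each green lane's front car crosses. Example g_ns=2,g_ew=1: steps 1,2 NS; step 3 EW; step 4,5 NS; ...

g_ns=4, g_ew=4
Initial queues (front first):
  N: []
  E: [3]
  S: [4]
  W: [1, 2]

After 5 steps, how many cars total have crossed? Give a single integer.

Step 1 [NS]: N:empty,E:wait,S:car4-GO,W:wait | queues: N=0 E=1 S=0 W=2
Step 2 [NS]: N:empty,E:wait,S:empty,W:wait | queues: N=0 E=1 S=0 W=2
Step 3 [NS]: N:empty,E:wait,S:empty,W:wait | queues: N=0 E=1 S=0 W=2
Step 4 [NS]: N:empty,E:wait,S:empty,W:wait | queues: N=0 E=1 S=0 W=2
Step 5 [EW]: N:wait,E:car3-GO,S:wait,W:car1-GO | queues: N=0 E=0 S=0 W=1
Cars crossed by step 5: 3

Answer: 3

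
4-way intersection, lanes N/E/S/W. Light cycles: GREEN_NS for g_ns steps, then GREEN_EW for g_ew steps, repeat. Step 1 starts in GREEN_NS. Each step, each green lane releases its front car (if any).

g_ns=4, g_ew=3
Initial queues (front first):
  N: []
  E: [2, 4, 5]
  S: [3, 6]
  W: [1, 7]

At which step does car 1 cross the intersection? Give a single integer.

Step 1 [NS]: N:empty,E:wait,S:car3-GO,W:wait | queues: N=0 E=3 S=1 W=2
Step 2 [NS]: N:empty,E:wait,S:car6-GO,W:wait | queues: N=0 E=3 S=0 W=2
Step 3 [NS]: N:empty,E:wait,S:empty,W:wait | queues: N=0 E=3 S=0 W=2
Step 4 [NS]: N:empty,E:wait,S:empty,W:wait | queues: N=0 E=3 S=0 W=2
Step 5 [EW]: N:wait,E:car2-GO,S:wait,W:car1-GO | queues: N=0 E=2 S=0 W=1
Step 6 [EW]: N:wait,E:car4-GO,S:wait,W:car7-GO | queues: N=0 E=1 S=0 W=0
Step 7 [EW]: N:wait,E:car5-GO,S:wait,W:empty | queues: N=0 E=0 S=0 W=0
Car 1 crosses at step 5

5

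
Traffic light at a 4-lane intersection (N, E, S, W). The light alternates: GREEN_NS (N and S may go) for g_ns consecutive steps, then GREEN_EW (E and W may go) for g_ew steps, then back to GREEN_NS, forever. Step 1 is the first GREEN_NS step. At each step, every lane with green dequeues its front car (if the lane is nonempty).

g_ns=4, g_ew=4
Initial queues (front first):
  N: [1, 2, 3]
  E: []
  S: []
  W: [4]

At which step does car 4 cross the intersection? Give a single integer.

Step 1 [NS]: N:car1-GO,E:wait,S:empty,W:wait | queues: N=2 E=0 S=0 W=1
Step 2 [NS]: N:car2-GO,E:wait,S:empty,W:wait | queues: N=1 E=0 S=0 W=1
Step 3 [NS]: N:car3-GO,E:wait,S:empty,W:wait | queues: N=0 E=0 S=0 W=1
Step 4 [NS]: N:empty,E:wait,S:empty,W:wait | queues: N=0 E=0 S=0 W=1
Step 5 [EW]: N:wait,E:empty,S:wait,W:car4-GO | queues: N=0 E=0 S=0 W=0
Car 4 crosses at step 5

5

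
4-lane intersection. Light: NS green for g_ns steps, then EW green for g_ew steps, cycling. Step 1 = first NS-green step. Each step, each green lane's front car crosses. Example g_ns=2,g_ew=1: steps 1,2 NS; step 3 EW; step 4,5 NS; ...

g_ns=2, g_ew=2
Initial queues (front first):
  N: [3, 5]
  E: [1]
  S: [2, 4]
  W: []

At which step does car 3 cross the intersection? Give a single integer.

Step 1 [NS]: N:car3-GO,E:wait,S:car2-GO,W:wait | queues: N=1 E=1 S=1 W=0
Step 2 [NS]: N:car5-GO,E:wait,S:car4-GO,W:wait | queues: N=0 E=1 S=0 W=0
Step 3 [EW]: N:wait,E:car1-GO,S:wait,W:empty | queues: N=0 E=0 S=0 W=0
Car 3 crosses at step 1

1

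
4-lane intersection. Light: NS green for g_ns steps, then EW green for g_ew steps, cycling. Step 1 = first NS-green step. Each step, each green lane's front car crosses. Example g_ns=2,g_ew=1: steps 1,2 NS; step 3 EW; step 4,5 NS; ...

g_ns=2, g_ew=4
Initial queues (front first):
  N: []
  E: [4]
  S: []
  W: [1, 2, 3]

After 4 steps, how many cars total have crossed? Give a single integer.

Step 1 [NS]: N:empty,E:wait,S:empty,W:wait | queues: N=0 E=1 S=0 W=3
Step 2 [NS]: N:empty,E:wait,S:empty,W:wait | queues: N=0 E=1 S=0 W=3
Step 3 [EW]: N:wait,E:car4-GO,S:wait,W:car1-GO | queues: N=0 E=0 S=0 W=2
Step 4 [EW]: N:wait,E:empty,S:wait,W:car2-GO | queues: N=0 E=0 S=0 W=1
Cars crossed by step 4: 3

Answer: 3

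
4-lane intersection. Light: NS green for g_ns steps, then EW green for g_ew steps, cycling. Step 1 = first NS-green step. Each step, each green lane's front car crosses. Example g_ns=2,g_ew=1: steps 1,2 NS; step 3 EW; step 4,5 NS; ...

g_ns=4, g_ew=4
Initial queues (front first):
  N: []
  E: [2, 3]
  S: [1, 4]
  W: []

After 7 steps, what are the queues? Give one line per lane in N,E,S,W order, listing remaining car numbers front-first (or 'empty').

Step 1 [NS]: N:empty,E:wait,S:car1-GO,W:wait | queues: N=0 E=2 S=1 W=0
Step 2 [NS]: N:empty,E:wait,S:car4-GO,W:wait | queues: N=0 E=2 S=0 W=0
Step 3 [NS]: N:empty,E:wait,S:empty,W:wait | queues: N=0 E=2 S=0 W=0
Step 4 [NS]: N:empty,E:wait,S:empty,W:wait | queues: N=0 E=2 S=0 W=0
Step 5 [EW]: N:wait,E:car2-GO,S:wait,W:empty | queues: N=0 E=1 S=0 W=0
Step 6 [EW]: N:wait,E:car3-GO,S:wait,W:empty | queues: N=0 E=0 S=0 W=0

N: empty
E: empty
S: empty
W: empty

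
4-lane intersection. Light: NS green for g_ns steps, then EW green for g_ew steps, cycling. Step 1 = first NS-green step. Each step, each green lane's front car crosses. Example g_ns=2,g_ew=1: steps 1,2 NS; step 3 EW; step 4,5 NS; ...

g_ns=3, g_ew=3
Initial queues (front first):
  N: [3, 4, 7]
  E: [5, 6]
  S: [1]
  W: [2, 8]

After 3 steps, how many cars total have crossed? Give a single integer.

Answer: 4

Derivation:
Step 1 [NS]: N:car3-GO,E:wait,S:car1-GO,W:wait | queues: N=2 E=2 S=0 W=2
Step 2 [NS]: N:car4-GO,E:wait,S:empty,W:wait | queues: N=1 E=2 S=0 W=2
Step 3 [NS]: N:car7-GO,E:wait,S:empty,W:wait | queues: N=0 E=2 S=0 W=2
Cars crossed by step 3: 4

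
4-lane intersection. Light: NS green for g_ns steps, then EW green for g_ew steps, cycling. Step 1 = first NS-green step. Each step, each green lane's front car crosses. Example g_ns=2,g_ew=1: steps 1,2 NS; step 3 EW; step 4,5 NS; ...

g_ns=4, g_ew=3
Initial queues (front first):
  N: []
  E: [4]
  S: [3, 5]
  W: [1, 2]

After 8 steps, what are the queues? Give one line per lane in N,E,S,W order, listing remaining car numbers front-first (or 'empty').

Step 1 [NS]: N:empty,E:wait,S:car3-GO,W:wait | queues: N=0 E=1 S=1 W=2
Step 2 [NS]: N:empty,E:wait,S:car5-GO,W:wait | queues: N=0 E=1 S=0 W=2
Step 3 [NS]: N:empty,E:wait,S:empty,W:wait | queues: N=0 E=1 S=0 W=2
Step 4 [NS]: N:empty,E:wait,S:empty,W:wait | queues: N=0 E=1 S=0 W=2
Step 5 [EW]: N:wait,E:car4-GO,S:wait,W:car1-GO | queues: N=0 E=0 S=0 W=1
Step 6 [EW]: N:wait,E:empty,S:wait,W:car2-GO | queues: N=0 E=0 S=0 W=0

N: empty
E: empty
S: empty
W: empty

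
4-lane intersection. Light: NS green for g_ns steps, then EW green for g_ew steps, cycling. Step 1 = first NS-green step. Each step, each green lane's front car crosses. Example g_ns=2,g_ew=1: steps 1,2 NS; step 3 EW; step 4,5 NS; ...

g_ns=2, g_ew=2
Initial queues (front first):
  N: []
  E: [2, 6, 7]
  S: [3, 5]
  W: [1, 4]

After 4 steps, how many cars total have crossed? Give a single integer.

Step 1 [NS]: N:empty,E:wait,S:car3-GO,W:wait | queues: N=0 E=3 S=1 W=2
Step 2 [NS]: N:empty,E:wait,S:car5-GO,W:wait | queues: N=0 E=3 S=0 W=2
Step 3 [EW]: N:wait,E:car2-GO,S:wait,W:car1-GO | queues: N=0 E=2 S=0 W=1
Step 4 [EW]: N:wait,E:car6-GO,S:wait,W:car4-GO | queues: N=0 E=1 S=0 W=0
Cars crossed by step 4: 6

Answer: 6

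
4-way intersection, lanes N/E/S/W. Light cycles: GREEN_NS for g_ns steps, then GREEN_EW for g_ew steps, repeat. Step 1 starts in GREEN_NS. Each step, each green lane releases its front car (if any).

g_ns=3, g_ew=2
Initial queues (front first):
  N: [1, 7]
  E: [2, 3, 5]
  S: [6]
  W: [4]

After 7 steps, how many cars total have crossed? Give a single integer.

Step 1 [NS]: N:car1-GO,E:wait,S:car6-GO,W:wait | queues: N=1 E=3 S=0 W=1
Step 2 [NS]: N:car7-GO,E:wait,S:empty,W:wait | queues: N=0 E=3 S=0 W=1
Step 3 [NS]: N:empty,E:wait,S:empty,W:wait | queues: N=0 E=3 S=0 W=1
Step 4 [EW]: N:wait,E:car2-GO,S:wait,W:car4-GO | queues: N=0 E=2 S=0 W=0
Step 5 [EW]: N:wait,E:car3-GO,S:wait,W:empty | queues: N=0 E=1 S=0 W=0
Step 6 [NS]: N:empty,E:wait,S:empty,W:wait | queues: N=0 E=1 S=0 W=0
Step 7 [NS]: N:empty,E:wait,S:empty,W:wait | queues: N=0 E=1 S=0 W=0
Cars crossed by step 7: 6

Answer: 6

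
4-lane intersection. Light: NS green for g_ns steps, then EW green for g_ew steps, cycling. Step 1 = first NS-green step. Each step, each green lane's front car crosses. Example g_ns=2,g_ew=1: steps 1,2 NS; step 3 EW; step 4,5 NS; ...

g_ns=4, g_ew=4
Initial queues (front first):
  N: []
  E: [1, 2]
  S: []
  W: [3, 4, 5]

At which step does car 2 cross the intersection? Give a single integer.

Step 1 [NS]: N:empty,E:wait,S:empty,W:wait | queues: N=0 E=2 S=0 W=3
Step 2 [NS]: N:empty,E:wait,S:empty,W:wait | queues: N=0 E=2 S=0 W=3
Step 3 [NS]: N:empty,E:wait,S:empty,W:wait | queues: N=0 E=2 S=0 W=3
Step 4 [NS]: N:empty,E:wait,S:empty,W:wait | queues: N=0 E=2 S=0 W=3
Step 5 [EW]: N:wait,E:car1-GO,S:wait,W:car3-GO | queues: N=0 E=1 S=0 W=2
Step 6 [EW]: N:wait,E:car2-GO,S:wait,W:car4-GO | queues: N=0 E=0 S=0 W=1
Step 7 [EW]: N:wait,E:empty,S:wait,W:car5-GO | queues: N=0 E=0 S=0 W=0
Car 2 crosses at step 6

6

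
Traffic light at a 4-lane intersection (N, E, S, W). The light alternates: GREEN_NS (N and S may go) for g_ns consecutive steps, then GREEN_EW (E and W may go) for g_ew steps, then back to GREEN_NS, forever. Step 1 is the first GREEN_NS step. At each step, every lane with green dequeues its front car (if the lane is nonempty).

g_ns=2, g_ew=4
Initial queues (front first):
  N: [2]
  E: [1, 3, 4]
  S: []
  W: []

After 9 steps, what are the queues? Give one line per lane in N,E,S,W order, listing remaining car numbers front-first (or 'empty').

Step 1 [NS]: N:car2-GO,E:wait,S:empty,W:wait | queues: N=0 E=3 S=0 W=0
Step 2 [NS]: N:empty,E:wait,S:empty,W:wait | queues: N=0 E=3 S=0 W=0
Step 3 [EW]: N:wait,E:car1-GO,S:wait,W:empty | queues: N=0 E=2 S=0 W=0
Step 4 [EW]: N:wait,E:car3-GO,S:wait,W:empty | queues: N=0 E=1 S=0 W=0
Step 5 [EW]: N:wait,E:car4-GO,S:wait,W:empty | queues: N=0 E=0 S=0 W=0

N: empty
E: empty
S: empty
W: empty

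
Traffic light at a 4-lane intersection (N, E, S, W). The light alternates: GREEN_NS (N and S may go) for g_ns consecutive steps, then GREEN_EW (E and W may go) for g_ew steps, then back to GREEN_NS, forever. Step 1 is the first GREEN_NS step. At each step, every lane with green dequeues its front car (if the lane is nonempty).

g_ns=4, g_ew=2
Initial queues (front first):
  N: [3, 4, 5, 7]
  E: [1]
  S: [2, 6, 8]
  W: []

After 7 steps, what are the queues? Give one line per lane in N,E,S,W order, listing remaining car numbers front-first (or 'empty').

Step 1 [NS]: N:car3-GO,E:wait,S:car2-GO,W:wait | queues: N=3 E=1 S=2 W=0
Step 2 [NS]: N:car4-GO,E:wait,S:car6-GO,W:wait | queues: N=2 E=1 S=1 W=0
Step 3 [NS]: N:car5-GO,E:wait,S:car8-GO,W:wait | queues: N=1 E=1 S=0 W=0
Step 4 [NS]: N:car7-GO,E:wait,S:empty,W:wait | queues: N=0 E=1 S=0 W=0
Step 5 [EW]: N:wait,E:car1-GO,S:wait,W:empty | queues: N=0 E=0 S=0 W=0

N: empty
E: empty
S: empty
W: empty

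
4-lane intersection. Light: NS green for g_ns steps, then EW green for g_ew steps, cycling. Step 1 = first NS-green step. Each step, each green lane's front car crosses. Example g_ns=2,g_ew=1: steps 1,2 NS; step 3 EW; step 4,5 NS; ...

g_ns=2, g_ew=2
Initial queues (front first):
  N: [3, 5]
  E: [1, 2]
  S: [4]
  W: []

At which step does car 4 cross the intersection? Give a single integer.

Step 1 [NS]: N:car3-GO,E:wait,S:car4-GO,W:wait | queues: N=1 E=2 S=0 W=0
Step 2 [NS]: N:car5-GO,E:wait,S:empty,W:wait | queues: N=0 E=2 S=0 W=0
Step 3 [EW]: N:wait,E:car1-GO,S:wait,W:empty | queues: N=0 E=1 S=0 W=0
Step 4 [EW]: N:wait,E:car2-GO,S:wait,W:empty | queues: N=0 E=0 S=0 W=0
Car 4 crosses at step 1

1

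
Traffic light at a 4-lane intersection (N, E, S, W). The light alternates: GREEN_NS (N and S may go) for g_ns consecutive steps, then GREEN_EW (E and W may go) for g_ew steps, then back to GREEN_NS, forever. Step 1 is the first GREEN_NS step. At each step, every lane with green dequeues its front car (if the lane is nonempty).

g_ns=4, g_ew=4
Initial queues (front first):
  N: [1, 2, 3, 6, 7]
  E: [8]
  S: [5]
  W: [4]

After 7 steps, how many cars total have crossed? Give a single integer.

Step 1 [NS]: N:car1-GO,E:wait,S:car5-GO,W:wait | queues: N=4 E=1 S=0 W=1
Step 2 [NS]: N:car2-GO,E:wait,S:empty,W:wait | queues: N=3 E=1 S=0 W=1
Step 3 [NS]: N:car3-GO,E:wait,S:empty,W:wait | queues: N=2 E=1 S=0 W=1
Step 4 [NS]: N:car6-GO,E:wait,S:empty,W:wait | queues: N=1 E=1 S=0 W=1
Step 5 [EW]: N:wait,E:car8-GO,S:wait,W:car4-GO | queues: N=1 E=0 S=0 W=0
Step 6 [EW]: N:wait,E:empty,S:wait,W:empty | queues: N=1 E=0 S=0 W=0
Step 7 [EW]: N:wait,E:empty,S:wait,W:empty | queues: N=1 E=0 S=0 W=0
Cars crossed by step 7: 7

Answer: 7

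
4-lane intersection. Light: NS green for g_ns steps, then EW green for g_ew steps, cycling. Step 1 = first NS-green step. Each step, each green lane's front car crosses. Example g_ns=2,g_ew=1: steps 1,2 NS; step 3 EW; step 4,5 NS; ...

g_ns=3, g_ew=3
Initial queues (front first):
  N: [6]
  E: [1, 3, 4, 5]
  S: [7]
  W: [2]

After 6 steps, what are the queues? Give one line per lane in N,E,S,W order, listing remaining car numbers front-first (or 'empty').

Step 1 [NS]: N:car6-GO,E:wait,S:car7-GO,W:wait | queues: N=0 E=4 S=0 W=1
Step 2 [NS]: N:empty,E:wait,S:empty,W:wait | queues: N=0 E=4 S=0 W=1
Step 3 [NS]: N:empty,E:wait,S:empty,W:wait | queues: N=0 E=4 S=0 W=1
Step 4 [EW]: N:wait,E:car1-GO,S:wait,W:car2-GO | queues: N=0 E=3 S=0 W=0
Step 5 [EW]: N:wait,E:car3-GO,S:wait,W:empty | queues: N=0 E=2 S=0 W=0
Step 6 [EW]: N:wait,E:car4-GO,S:wait,W:empty | queues: N=0 E=1 S=0 W=0

N: empty
E: 5
S: empty
W: empty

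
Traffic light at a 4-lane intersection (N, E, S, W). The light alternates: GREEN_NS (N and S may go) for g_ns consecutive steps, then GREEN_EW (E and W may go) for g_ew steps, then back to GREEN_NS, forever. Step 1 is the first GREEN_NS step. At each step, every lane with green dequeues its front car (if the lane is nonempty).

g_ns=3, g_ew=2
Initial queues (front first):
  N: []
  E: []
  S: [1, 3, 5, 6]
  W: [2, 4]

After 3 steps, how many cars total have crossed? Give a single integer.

Answer: 3

Derivation:
Step 1 [NS]: N:empty,E:wait,S:car1-GO,W:wait | queues: N=0 E=0 S=3 W=2
Step 2 [NS]: N:empty,E:wait,S:car3-GO,W:wait | queues: N=0 E=0 S=2 W=2
Step 3 [NS]: N:empty,E:wait,S:car5-GO,W:wait | queues: N=0 E=0 S=1 W=2
Cars crossed by step 3: 3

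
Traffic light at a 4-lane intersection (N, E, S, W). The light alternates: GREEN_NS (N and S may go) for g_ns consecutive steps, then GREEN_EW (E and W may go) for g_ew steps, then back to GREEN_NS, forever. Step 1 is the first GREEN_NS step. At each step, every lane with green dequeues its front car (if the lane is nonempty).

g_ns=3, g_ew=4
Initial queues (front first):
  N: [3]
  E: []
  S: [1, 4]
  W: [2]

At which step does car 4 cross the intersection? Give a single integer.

Step 1 [NS]: N:car3-GO,E:wait,S:car1-GO,W:wait | queues: N=0 E=0 S=1 W=1
Step 2 [NS]: N:empty,E:wait,S:car4-GO,W:wait | queues: N=0 E=0 S=0 W=1
Step 3 [NS]: N:empty,E:wait,S:empty,W:wait | queues: N=0 E=0 S=0 W=1
Step 4 [EW]: N:wait,E:empty,S:wait,W:car2-GO | queues: N=0 E=0 S=0 W=0
Car 4 crosses at step 2

2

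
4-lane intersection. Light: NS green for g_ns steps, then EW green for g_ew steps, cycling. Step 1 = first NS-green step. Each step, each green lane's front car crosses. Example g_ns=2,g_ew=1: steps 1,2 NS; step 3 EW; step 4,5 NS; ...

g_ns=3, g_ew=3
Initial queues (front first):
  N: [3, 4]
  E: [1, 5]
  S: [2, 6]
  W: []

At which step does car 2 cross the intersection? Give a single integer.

Step 1 [NS]: N:car3-GO,E:wait,S:car2-GO,W:wait | queues: N=1 E=2 S=1 W=0
Step 2 [NS]: N:car4-GO,E:wait,S:car6-GO,W:wait | queues: N=0 E=2 S=0 W=0
Step 3 [NS]: N:empty,E:wait,S:empty,W:wait | queues: N=0 E=2 S=0 W=0
Step 4 [EW]: N:wait,E:car1-GO,S:wait,W:empty | queues: N=0 E=1 S=0 W=0
Step 5 [EW]: N:wait,E:car5-GO,S:wait,W:empty | queues: N=0 E=0 S=0 W=0
Car 2 crosses at step 1

1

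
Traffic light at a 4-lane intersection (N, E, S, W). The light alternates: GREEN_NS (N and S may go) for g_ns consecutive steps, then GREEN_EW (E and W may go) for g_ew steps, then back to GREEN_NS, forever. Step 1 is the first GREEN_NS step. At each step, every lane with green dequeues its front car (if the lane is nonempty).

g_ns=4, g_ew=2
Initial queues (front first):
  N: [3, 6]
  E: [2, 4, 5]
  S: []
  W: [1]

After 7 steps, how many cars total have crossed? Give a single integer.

Answer: 5

Derivation:
Step 1 [NS]: N:car3-GO,E:wait,S:empty,W:wait | queues: N=1 E=3 S=0 W=1
Step 2 [NS]: N:car6-GO,E:wait,S:empty,W:wait | queues: N=0 E=3 S=0 W=1
Step 3 [NS]: N:empty,E:wait,S:empty,W:wait | queues: N=0 E=3 S=0 W=1
Step 4 [NS]: N:empty,E:wait,S:empty,W:wait | queues: N=0 E=3 S=0 W=1
Step 5 [EW]: N:wait,E:car2-GO,S:wait,W:car1-GO | queues: N=0 E=2 S=0 W=0
Step 6 [EW]: N:wait,E:car4-GO,S:wait,W:empty | queues: N=0 E=1 S=0 W=0
Step 7 [NS]: N:empty,E:wait,S:empty,W:wait | queues: N=0 E=1 S=0 W=0
Cars crossed by step 7: 5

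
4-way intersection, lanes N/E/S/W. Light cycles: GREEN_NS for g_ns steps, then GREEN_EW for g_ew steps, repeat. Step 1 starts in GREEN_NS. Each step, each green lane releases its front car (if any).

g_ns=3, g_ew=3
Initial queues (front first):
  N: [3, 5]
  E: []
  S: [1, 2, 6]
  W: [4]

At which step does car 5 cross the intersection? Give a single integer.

Step 1 [NS]: N:car3-GO,E:wait,S:car1-GO,W:wait | queues: N=1 E=0 S=2 W=1
Step 2 [NS]: N:car5-GO,E:wait,S:car2-GO,W:wait | queues: N=0 E=0 S=1 W=1
Step 3 [NS]: N:empty,E:wait,S:car6-GO,W:wait | queues: N=0 E=0 S=0 W=1
Step 4 [EW]: N:wait,E:empty,S:wait,W:car4-GO | queues: N=0 E=0 S=0 W=0
Car 5 crosses at step 2

2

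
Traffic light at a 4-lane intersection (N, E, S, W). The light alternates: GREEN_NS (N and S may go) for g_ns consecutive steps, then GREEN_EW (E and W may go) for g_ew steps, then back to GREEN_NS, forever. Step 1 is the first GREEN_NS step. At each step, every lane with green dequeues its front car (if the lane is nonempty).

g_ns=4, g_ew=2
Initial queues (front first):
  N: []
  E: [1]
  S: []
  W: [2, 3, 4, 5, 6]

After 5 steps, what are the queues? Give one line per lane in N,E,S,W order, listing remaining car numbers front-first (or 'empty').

Step 1 [NS]: N:empty,E:wait,S:empty,W:wait | queues: N=0 E=1 S=0 W=5
Step 2 [NS]: N:empty,E:wait,S:empty,W:wait | queues: N=0 E=1 S=0 W=5
Step 3 [NS]: N:empty,E:wait,S:empty,W:wait | queues: N=0 E=1 S=0 W=5
Step 4 [NS]: N:empty,E:wait,S:empty,W:wait | queues: N=0 E=1 S=0 W=5
Step 5 [EW]: N:wait,E:car1-GO,S:wait,W:car2-GO | queues: N=0 E=0 S=0 W=4

N: empty
E: empty
S: empty
W: 3 4 5 6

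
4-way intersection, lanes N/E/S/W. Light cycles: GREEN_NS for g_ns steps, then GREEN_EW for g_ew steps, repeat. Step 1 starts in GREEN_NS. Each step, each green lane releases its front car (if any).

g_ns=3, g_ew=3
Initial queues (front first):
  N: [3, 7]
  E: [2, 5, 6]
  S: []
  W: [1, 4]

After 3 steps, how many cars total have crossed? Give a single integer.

Answer: 2

Derivation:
Step 1 [NS]: N:car3-GO,E:wait,S:empty,W:wait | queues: N=1 E=3 S=0 W=2
Step 2 [NS]: N:car7-GO,E:wait,S:empty,W:wait | queues: N=0 E=3 S=0 W=2
Step 3 [NS]: N:empty,E:wait,S:empty,W:wait | queues: N=0 E=3 S=0 W=2
Cars crossed by step 3: 2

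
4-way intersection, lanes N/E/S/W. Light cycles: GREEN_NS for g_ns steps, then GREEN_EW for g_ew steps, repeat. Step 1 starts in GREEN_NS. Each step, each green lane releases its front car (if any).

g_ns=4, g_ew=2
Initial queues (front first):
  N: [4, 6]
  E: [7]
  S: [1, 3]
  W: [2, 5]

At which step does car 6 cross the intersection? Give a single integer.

Step 1 [NS]: N:car4-GO,E:wait,S:car1-GO,W:wait | queues: N=1 E=1 S=1 W=2
Step 2 [NS]: N:car6-GO,E:wait,S:car3-GO,W:wait | queues: N=0 E=1 S=0 W=2
Step 3 [NS]: N:empty,E:wait,S:empty,W:wait | queues: N=0 E=1 S=0 W=2
Step 4 [NS]: N:empty,E:wait,S:empty,W:wait | queues: N=0 E=1 S=0 W=2
Step 5 [EW]: N:wait,E:car7-GO,S:wait,W:car2-GO | queues: N=0 E=0 S=0 W=1
Step 6 [EW]: N:wait,E:empty,S:wait,W:car5-GO | queues: N=0 E=0 S=0 W=0
Car 6 crosses at step 2

2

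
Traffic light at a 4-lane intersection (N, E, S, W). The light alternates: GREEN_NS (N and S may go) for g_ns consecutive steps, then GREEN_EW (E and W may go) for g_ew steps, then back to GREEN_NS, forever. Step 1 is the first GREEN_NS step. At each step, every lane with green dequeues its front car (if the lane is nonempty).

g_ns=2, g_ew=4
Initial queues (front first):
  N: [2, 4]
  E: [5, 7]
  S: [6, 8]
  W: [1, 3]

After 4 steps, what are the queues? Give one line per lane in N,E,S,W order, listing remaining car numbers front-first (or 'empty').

Step 1 [NS]: N:car2-GO,E:wait,S:car6-GO,W:wait | queues: N=1 E=2 S=1 W=2
Step 2 [NS]: N:car4-GO,E:wait,S:car8-GO,W:wait | queues: N=0 E=2 S=0 W=2
Step 3 [EW]: N:wait,E:car5-GO,S:wait,W:car1-GO | queues: N=0 E=1 S=0 W=1
Step 4 [EW]: N:wait,E:car7-GO,S:wait,W:car3-GO | queues: N=0 E=0 S=0 W=0

N: empty
E: empty
S: empty
W: empty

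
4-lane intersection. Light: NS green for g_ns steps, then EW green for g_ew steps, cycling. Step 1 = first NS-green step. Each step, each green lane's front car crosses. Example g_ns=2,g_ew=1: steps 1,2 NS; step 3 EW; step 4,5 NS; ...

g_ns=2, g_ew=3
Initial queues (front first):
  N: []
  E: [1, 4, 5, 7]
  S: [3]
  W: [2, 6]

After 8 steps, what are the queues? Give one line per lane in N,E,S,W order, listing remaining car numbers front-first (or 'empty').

Step 1 [NS]: N:empty,E:wait,S:car3-GO,W:wait | queues: N=0 E=4 S=0 W=2
Step 2 [NS]: N:empty,E:wait,S:empty,W:wait | queues: N=0 E=4 S=0 W=2
Step 3 [EW]: N:wait,E:car1-GO,S:wait,W:car2-GO | queues: N=0 E=3 S=0 W=1
Step 4 [EW]: N:wait,E:car4-GO,S:wait,W:car6-GO | queues: N=0 E=2 S=0 W=0
Step 5 [EW]: N:wait,E:car5-GO,S:wait,W:empty | queues: N=0 E=1 S=0 W=0
Step 6 [NS]: N:empty,E:wait,S:empty,W:wait | queues: N=0 E=1 S=0 W=0
Step 7 [NS]: N:empty,E:wait,S:empty,W:wait | queues: N=0 E=1 S=0 W=0
Step 8 [EW]: N:wait,E:car7-GO,S:wait,W:empty | queues: N=0 E=0 S=0 W=0

N: empty
E: empty
S: empty
W: empty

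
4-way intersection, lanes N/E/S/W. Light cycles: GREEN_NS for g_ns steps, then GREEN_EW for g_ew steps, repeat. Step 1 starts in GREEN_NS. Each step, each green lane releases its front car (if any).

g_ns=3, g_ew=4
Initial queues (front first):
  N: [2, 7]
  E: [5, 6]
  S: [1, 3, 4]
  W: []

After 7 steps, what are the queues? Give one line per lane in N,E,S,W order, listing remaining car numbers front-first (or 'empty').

Step 1 [NS]: N:car2-GO,E:wait,S:car1-GO,W:wait | queues: N=1 E=2 S=2 W=0
Step 2 [NS]: N:car7-GO,E:wait,S:car3-GO,W:wait | queues: N=0 E=2 S=1 W=0
Step 3 [NS]: N:empty,E:wait,S:car4-GO,W:wait | queues: N=0 E=2 S=0 W=0
Step 4 [EW]: N:wait,E:car5-GO,S:wait,W:empty | queues: N=0 E=1 S=0 W=0
Step 5 [EW]: N:wait,E:car6-GO,S:wait,W:empty | queues: N=0 E=0 S=0 W=0

N: empty
E: empty
S: empty
W: empty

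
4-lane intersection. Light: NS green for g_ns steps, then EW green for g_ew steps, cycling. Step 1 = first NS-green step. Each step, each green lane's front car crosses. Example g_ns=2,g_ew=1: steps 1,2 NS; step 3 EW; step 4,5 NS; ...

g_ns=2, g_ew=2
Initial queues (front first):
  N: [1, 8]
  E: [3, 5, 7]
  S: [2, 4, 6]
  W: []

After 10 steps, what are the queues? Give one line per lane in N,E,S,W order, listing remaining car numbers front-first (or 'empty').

Step 1 [NS]: N:car1-GO,E:wait,S:car2-GO,W:wait | queues: N=1 E=3 S=2 W=0
Step 2 [NS]: N:car8-GO,E:wait,S:car4-GO,W:wait | queues: N=0 E=3 S=1 W=0
Step 3 [EW]: N:wait,E:car3-GO,S:wait,W:empty | queues: N=0 E=2 S=1 W=0
Step 4 [EW]: N:wait,E:car5-GO,S:wait,W:empty | queues: N=0 E=1 S=1 W=0
Step 5 [NS]: N:empty,E:wait,S:car6-GO,W:wait | queues: N=0 E=1 S=0 W=0
Step 6 [NS]: N:empty,E:wait,S:empty,W:wait | queues: N=0 E=1 S=0 W=0
Step 7 [EW]: N:wait,E:car7-GO,S:wait,W:empty | queues: N=0 E=0 S=0 W=0

N: empty
E: empty
S: empty
W: empty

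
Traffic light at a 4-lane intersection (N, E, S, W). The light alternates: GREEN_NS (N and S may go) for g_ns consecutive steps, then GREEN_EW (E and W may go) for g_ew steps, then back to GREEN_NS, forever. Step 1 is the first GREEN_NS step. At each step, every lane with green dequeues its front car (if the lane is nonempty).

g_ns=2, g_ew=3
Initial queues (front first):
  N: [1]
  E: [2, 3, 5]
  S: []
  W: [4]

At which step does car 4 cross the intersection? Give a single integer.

Step 1 [NS]: N:car1-GO,E:wait,S:empty,W:wait | queues: N=0 E=3 S=0 W=1
Step 2 [NS]: N:empty,E:wait,S:empty,W:wait | queues: N=0 E=3 S=0 W=1
Step 3 [EW]: N:wait,E:car2-GO,S:wait,W:car4-GO | queues: N=0 E=2 S=0 W=0
Step 4 [EW]: N:wait,E:car3-GO,S:wait,W:empty | queues: N=0 E=1 S=0 W=0
Step 5 [EW]: N:wait,E:car5-GO,S:wait,W:empty | queues: N=0 E=0 S=0 W=0
Car 4 crosses at step 3

3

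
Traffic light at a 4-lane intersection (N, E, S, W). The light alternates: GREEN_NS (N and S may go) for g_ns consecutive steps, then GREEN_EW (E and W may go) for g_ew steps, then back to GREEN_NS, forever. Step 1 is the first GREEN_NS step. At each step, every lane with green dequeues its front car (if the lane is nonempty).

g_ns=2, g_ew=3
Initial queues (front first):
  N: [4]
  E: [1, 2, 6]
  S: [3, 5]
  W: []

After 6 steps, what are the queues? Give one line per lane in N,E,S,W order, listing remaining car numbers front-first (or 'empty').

Step 1 [NS]: N:car4-GO,E:wait,S:car3-GO,W:wait | queues: N=0 E=3 S=1 W=0
Step 2 [NS]: N:empty,E:wait,S:car5-GO,W:wait | queues: N=0 E=3 S=0 W=0
Step 3 [EW]: N:wait,E:car1-GO,S:wait,W:empty | queues: N=0 E=2 S=0 W=0
Step 4 [EW]: N:wait,E:car2-GO,S:wait,W:empty | queues: N=0 E=1 S=0 W=0
Step 5 [EW]: N:wait,E:car6-GO,S:wait,W:empty | queues: N=0 E=0 S=0 W=0

N: empty
E: empty
S: empty
W: empty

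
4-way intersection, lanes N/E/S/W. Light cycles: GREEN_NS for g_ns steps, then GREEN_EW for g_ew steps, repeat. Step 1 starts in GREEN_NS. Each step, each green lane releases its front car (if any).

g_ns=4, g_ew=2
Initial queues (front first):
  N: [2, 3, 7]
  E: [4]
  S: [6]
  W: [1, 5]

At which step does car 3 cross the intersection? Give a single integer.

Step 1 [NS]: N:car2-GO,E:wait,S:car6-GO,W:wait | queues: N=2 E=1 S=0 W=2
Step 2 [NS]: N:car3-GO,E:wait,S:empty,W:wait | queues: N=1 E=1 S=0 W=2
Step 3 [NS]: N:car7-GO,E:wait,S:empty,W:wait | queues: N=0 E=1 S=0 W=2
Step 4 [NS]: N:empty,E:wait,S:empty,W:wait | queues: N=0 E=1 S=0 W=2
Step 5 [EW]: N:wait,E:car4-GO,S:wait,W:car1-GO | queues: N=0 E=0 S=0 W=1
Step 6 [EW]: N:wait,E:empty,S:wait,W:car5-GO | queues: N=0 E=0 S=0 W=0
Car 3 crosses at step 2

2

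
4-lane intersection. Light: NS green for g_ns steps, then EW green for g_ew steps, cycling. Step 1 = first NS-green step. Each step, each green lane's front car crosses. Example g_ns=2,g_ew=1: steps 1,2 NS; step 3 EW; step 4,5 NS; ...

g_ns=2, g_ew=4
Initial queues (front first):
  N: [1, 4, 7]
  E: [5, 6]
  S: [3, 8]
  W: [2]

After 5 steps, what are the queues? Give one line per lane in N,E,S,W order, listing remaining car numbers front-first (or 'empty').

Step 1 [NS]: N:car1-GO,E:wait,S:car3-GO,W:wait | queues: N=2 E=2 S=1 W=1
Step 2 [NS]: N:car4-GO,E:wait,S:car8-GO,W:wait | queues: N=1 E=2 S=0 W=1
Step 3 [EW]: N:wait,E:car5-GO,S:wait,W:car2-GO | queues: N=1 E=1 S=0 W=0
Step 4 [EW]: N:wait,E:car6-GO,S:wait,W:empty | queues: N=1 E=0 S=0 W=0
Step 5 [EW]: N:wait,E:empty,S:wait,W:empty | queues: N=1 E=0 S=0 W=0

N: 7
E: empty
S: empty
W: empty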